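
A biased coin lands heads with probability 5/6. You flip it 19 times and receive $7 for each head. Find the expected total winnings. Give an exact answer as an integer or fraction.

665/6 dollars

E[#heads] = 19·5/6 = 95/6 (linearity over flips).
E[winnings] = 7·95/6 = 665/6.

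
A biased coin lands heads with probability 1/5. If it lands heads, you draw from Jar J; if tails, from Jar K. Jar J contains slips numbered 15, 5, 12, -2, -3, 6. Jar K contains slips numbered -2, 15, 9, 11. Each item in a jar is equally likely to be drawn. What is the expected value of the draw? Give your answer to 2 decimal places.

E[X | Jar J] = (15 + 5 + 12 − 2 − 3 + 6)/6 = 11/2
E[X | Jar K] = (-2 + 15 + 9 + 11)/4 = 33/4
E[X] = (1/5)·11/2 + (4/5)·33/4 = 77/10 ≈ 7.70

7.70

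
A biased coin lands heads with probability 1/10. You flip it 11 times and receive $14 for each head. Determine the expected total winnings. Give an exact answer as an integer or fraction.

77/5 dollars

E[#heads] = 11·1/10 = 11/10 (linearity over flips).
E[winnings] = 14·11/10 = 77/5.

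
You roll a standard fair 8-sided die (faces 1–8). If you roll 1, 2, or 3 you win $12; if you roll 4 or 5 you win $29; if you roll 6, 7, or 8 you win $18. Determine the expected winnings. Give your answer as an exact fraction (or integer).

37/2 dollars

E[payout] = (3/8)·12 + (3/8)·18 + (1/4)·29 = 37/2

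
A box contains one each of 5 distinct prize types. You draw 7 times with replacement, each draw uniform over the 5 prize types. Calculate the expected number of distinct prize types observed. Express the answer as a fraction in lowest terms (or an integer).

61741/15625

Let Xⱼ=1 if type j appears at least once. P(Xⱼ=1) = 1 − ((5−1)/5)^7 = 61741/78125.
E[#distinct] = 5·61741/78125 = 61741/15625.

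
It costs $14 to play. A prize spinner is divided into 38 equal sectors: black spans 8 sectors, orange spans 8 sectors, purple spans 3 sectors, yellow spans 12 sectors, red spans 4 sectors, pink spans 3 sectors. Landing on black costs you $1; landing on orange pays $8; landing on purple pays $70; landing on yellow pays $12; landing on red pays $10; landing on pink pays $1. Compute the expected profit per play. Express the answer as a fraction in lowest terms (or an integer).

-79/38 dollars

E[payout] = (8/38)·(-1) + (8/38)·8 + (3/38)·70 + (12/38)·12 + (4/38)·10 + (3/38)·1 = 453/38
Expected profit = 453/38 − 14 = -79/38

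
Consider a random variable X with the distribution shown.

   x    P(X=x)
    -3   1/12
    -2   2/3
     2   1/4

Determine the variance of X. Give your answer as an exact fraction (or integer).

467/144

E[X] = (1/12)·(-3) + (2/3)·(-2) + (1/4)·2 = -13/12
E[X²] = (1/12)·9 + (2/3)·4 + (1/4)·4 = 53/12
Var(X) = 53/12 − (-13/12)² = 467/144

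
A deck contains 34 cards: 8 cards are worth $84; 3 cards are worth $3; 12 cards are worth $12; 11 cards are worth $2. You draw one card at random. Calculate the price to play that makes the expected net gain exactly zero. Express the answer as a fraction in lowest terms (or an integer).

E[payout] = (8/34)·84 + (3/34)·3 + (12/34)·12 + (11/34)·2 = 847/34
Fair fee = E[payout] = 847/34

847/34 dollars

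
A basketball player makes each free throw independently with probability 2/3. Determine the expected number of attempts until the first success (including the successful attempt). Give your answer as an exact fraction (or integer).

For a geometric distribution, E[trials] = 1/p = 1/(2/3) = 3/2.

3/2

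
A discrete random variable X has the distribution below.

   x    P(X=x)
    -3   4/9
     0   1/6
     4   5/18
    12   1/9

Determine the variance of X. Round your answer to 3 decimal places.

23.210

E[X] = (4/9)·(-3) + (1/6)·0 + (5/18)·4 + (1/9)·12 = 10/9
E[X²] = (4/9)·9 + (1/6)·0 + (5/18)·16 + (1/9)·144 = 220/9
Var(X) = 220/9 − (10/9)² = 1880/81 ≈ 23.210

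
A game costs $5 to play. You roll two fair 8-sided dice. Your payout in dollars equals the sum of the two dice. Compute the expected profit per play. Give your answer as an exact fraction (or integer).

Distribution of the sum of the two dice: 2 w.p. 1/64, 3 w.p. 1/32, 4 w.p. 3/64, 5 w.p. 1/16, 6 w.p. 5/64, 7 w.p. 3/32, …
E[payout] = (1/64)·2 + (1/32)·3 + (3/64)·4 + (1/16)·5 + (5/64)·6 + (3/32)·7 + (7/64)·8 + (1/8)·9 + (7/64)·10 + (3/32)·11 + (5/64)·12 + (1/16)·13 + (3/64)·14 + (1/32)·15 + (1/64)·16 = 9
Expected profit = 9 − 5 = 4

$4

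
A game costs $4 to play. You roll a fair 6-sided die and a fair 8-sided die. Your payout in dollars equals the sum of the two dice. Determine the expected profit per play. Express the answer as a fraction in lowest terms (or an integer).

$4

Distribution of the sum of the two dice: 2 w.p. 1/48, 3 w.p. 1/24, 4 w.p. 1/16, 5 w.p. 1/12, 6 w.p. 5/48, 7 w.p. 1/8, …
E[payout] = (1/48)·2 + (1/24)·3 + (1/16)·4 + (1/12)·5 + (5/48)·6 + (1/8)·7 + (1/8)·8 + (1/8)·9 + (5/48)·10 + (1/12)·11 + (1/16)·12 + (1/24)·13 + (1/48)·14 = 8
Expected profit = 8 − 4 = 4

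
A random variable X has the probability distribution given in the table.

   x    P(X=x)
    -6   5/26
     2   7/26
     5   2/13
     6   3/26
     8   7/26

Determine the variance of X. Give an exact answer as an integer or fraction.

E[X] = (5/26)·(-6) + (7/26)·2 + (2/13)·5 + (3/26)·6 + (7/26)·8 = 3
E[X²] = (5/26)·36 + (7/26)·4 + (2/13)·25 + (3/26)·36 + (7/26)·64 = 432/13
Var(X) = 432/13 − (3)² = 315/13

315/13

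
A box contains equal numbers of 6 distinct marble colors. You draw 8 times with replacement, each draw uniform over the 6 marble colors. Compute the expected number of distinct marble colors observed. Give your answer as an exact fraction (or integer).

1288991/279936

Let Xⱼ=1 if type j appears at least once. P(Xⱼ=1) = 1 − ((6−1)/6)^8 = 1288991/1679616.
E[#distinct] = 6·1288991/1679616 = 1288991/279936.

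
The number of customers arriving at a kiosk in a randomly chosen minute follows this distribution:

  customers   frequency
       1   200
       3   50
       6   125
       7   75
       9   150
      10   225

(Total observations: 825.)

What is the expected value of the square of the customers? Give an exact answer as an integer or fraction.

1739/33

Total = 825, so P(customers=1) = 200/825, etc.
E[X²] = (8/33)·1 + (2/33)·9 + (5/33)·36 + (1/11)·49 + (2/11)·81 + (3/11)·100
     = 1739/33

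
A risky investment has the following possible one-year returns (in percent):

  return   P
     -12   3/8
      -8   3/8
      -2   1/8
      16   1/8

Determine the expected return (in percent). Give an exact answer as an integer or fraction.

E[X] = (3/8)·(-12) + (3/8)·(-8) + (1/8)·(-2) + (1/8)·16
     = -23/4

-23/4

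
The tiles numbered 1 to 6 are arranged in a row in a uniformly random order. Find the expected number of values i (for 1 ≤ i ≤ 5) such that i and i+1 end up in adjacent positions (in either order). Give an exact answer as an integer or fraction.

5/3

For each i ∈ {1,…,5}, let Xᵢ = 1 if i and i+1 are adjacent. P(Xᵢ=1) = 2·(6−1)!/6! = 2/6.
By linearity, E[ΣXᵢ] = (5)·(2/6) = 5/3.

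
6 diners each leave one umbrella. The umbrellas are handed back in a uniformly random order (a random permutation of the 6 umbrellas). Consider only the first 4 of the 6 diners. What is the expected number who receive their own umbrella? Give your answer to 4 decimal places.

0.6667

Let Xᵢ = 1 if person i gets their own umbrella. For each i, P(Xᵢ=1) = 1/6.
By linearity of expectation, E[X₁+…+X_4] = 4·(1/6) = 2/3.
≈ 0.6667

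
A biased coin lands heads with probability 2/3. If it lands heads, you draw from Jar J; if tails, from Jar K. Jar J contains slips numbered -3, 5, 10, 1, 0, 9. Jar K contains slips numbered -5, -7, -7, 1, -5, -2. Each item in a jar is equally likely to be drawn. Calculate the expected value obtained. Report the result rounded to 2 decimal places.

E[X | Jar J] = (-3 + 5 + 10 + 1 + 0 + 9)/6 = 11/3
E[X | Jar K] = (-5 − 7 − 7 + 1 − 5 − 2)/6 = -25/6
E[X] = (2/3)·11/3 + (1/3)·(-25/6) = 19/18 ≈ 1.06

1.06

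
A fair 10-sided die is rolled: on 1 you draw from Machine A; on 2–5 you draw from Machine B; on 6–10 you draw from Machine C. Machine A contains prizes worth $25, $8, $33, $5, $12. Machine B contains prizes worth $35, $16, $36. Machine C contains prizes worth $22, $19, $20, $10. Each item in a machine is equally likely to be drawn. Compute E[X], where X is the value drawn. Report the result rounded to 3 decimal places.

$22.135

E[X | Machine A] = (25 + 8 + 33 + 5 + 12)/5 = 83/5
E[X | Machine B] = (35 + 16 + 36)/3 = 29
E[X | Machine C] = (22 + 19 + 20 + 10)/4 = 71/4
E[X] = (1/10)·83/5 + (2/5)·29 + (1/2)·71/4 = 4427/200 ≈ 22.135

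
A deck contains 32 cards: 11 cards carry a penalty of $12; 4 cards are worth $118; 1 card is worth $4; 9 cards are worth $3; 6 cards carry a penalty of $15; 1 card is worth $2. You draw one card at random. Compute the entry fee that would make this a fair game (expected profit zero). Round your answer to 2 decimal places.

E[payout] = (11/32)·(-12) + (4/32)·118 + (1/32)·4 + (9/32)·3 + (6/32)·(-15) + (1/32)·2 = 283/32
Fair fee = E[payout] = 283/32 ≈ $8.84

$8.84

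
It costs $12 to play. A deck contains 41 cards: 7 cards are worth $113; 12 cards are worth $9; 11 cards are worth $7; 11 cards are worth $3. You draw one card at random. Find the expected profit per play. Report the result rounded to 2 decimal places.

E[payout] = (7/41)·113 + (12/41)·9 + (11/41)·7 + (11/41)·3 = 1009/41
Expected profit = 1009/41 − 12 = 517/41 ≈ $12.61

$12.61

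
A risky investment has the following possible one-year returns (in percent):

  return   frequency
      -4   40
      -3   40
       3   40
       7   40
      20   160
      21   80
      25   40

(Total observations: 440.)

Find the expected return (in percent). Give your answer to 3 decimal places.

Total = 440, so P(return=-4) = 40/440, etc.
E[X] = (1/11)·(-4) + (1/11)·(-3) + (1/11)·3 + (1/11)·7 + (4/11)·20 + (2/11)·21 + (1/11)·25
     = 150/11 ≈ 13.636

13.636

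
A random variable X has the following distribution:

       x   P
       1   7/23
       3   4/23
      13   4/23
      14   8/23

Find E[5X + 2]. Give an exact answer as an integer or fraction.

961/23

E[5x+2] = (7/23)·7 + (4/23)·17 + (4/23)·67 + (8/23)·72
     = 961/23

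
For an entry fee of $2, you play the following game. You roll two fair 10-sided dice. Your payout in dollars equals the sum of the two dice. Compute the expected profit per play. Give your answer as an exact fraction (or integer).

Distribution of the sum of the two dice: 2 w.p. 1/100, 3 w.p. 1/50, 4 w.p. 3/100, 5 w.p. 1/25, 6 w.p. 1/20, 7 w.p. 3/50, …
E[payout] = (1/100)·2 + (1/50)·3 + (3/100)·4 + (1/25)·5 + (1/20)·6 + (3/50)·7 + (7/100)·8 + (2/25)·9 + (9/100)·10 + (1/10)·11 + (9/100)·12 + (2/25)·13 + (7/100)·14 + (3/50)·15 + (1/20)·16 + (1/25)·17 + (3/100)·18 + (1/50)·19 + (1/100)·20 = 11
Expected profit = 11 − 2 = 9

$9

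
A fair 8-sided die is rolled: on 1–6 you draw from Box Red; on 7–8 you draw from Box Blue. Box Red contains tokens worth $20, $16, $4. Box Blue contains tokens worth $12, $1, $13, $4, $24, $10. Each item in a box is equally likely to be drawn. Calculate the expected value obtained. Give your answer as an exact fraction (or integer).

E[X | Box Red] = (20 + 16 + 4)/3 = 40/3
E[X | Box Blue] = (12 + 1 + 13 + 4 + 24 + 10)/6 = 32/3
E[X] = (3/4)·40/3 + (1/4)·32/3 = 38/3

38/3 dollars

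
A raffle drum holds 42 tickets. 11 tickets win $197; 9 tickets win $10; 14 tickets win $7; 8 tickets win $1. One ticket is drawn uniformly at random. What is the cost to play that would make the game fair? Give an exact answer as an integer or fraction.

2363/42 dollars

E[payout] = (11/42)·197 + (9/42)·10 + (14/42)·7 + (8/42)·1 = 2363/42
Fair fee = E[payout] = 2363/42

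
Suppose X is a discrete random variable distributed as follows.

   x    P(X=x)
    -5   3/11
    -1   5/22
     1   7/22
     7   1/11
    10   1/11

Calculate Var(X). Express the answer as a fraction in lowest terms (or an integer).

E[X] = (3/11)·(-5) + (5/22)·(-1) + (7/22)·1 + (1/11)·7 + (1/11)·10 = 3/11
E[X²] = (3/11)·25 + (5/22)·1 + (7/22)·1 + (1/11)·49 + (1/11)·100 = 230/11
Var(X) = 230/11 − (3/11)² = 2521/121

2521/121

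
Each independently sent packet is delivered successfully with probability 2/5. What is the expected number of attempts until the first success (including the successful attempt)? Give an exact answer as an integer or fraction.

5/2

For a geometric distribution, E[trials] = 1/p = 1/(2/5) = 5/2.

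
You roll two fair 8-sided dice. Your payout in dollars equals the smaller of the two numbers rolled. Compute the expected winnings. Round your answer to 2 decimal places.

$3.19

Distribution of the smaller of the two numbers rolled: 1 w.p. 15/64, 2 w.p. 13/64, 3 w.p. 11/64, 4 w.p. 9/64, 5 w.p. 7/64, 6 w.p. 5/64, …
E[payout] = (15/64)·1 + (13/64)·2 + (11/64)·3 + (9/64)·4 + (7/64)·5 + (5/64)·6 + (3/64)·7 + (1/64)·8 = 51/16
≈ $3.19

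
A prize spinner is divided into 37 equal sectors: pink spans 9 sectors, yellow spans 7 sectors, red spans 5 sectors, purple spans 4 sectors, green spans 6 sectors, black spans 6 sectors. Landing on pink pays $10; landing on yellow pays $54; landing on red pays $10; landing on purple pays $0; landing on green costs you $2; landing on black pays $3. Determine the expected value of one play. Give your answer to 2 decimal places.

E[payout] = (9/37)·10 + (7/37)·54 + (5/37)·10 + (4/37)·0 + (6/37)·(-2) + (6/37)·3 = 524/37
≈ $14.16

$14.16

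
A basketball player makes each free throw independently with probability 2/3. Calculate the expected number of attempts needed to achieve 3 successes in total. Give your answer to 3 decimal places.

By linearity (sum of 3 independent geometric waits), E[trials] = 3/p = 3/(2/3) = 9/2.
≈ 4.500

4.500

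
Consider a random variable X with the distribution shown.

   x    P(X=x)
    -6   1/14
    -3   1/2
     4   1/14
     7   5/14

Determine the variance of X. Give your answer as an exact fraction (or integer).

1224/49

E[X] = (1/14)·(-6) + (1/2)·(-3) + (1/14)·4 + (5/14)·7 = 6/7
E[X²] = (1/14)·36 + (1/2)·9 + (1/14)·16 + (5/14)·49 = 180/7
Var(X) = 180/7 − (6/7)² = 1224/49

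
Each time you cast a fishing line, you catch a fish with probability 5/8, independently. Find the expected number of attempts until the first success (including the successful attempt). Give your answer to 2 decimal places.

1.60

For a geometric distribution, E[trials] = 1/p = 1/(5/8) = 8/5.
≈ 1.60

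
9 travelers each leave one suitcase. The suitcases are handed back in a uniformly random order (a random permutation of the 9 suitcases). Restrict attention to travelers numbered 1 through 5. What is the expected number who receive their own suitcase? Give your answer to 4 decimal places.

Let Xᵢ = 1 if person i gets their own suitcase. For each i, P(Xᵢ=1) = 1/9.
By linearity of expectation, E[X₁+…+X_5] = 5·(1/9) = 5/9.
≈ 0.5556

0.5556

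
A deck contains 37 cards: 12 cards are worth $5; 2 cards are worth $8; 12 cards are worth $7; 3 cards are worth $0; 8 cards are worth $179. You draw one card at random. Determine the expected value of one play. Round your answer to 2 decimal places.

E[payout] = (12/37)·5 + (2/37)·8 + (12/37)·7 + (3/37)·0 + (8/37)·179 = 1592/37
≈ $43.03

$43.03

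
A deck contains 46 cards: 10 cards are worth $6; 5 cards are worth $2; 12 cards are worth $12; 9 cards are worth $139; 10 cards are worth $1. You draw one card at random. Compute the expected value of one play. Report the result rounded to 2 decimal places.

E[payout] = (10/46)·6 + (5/46)·2 + (12/46)·12 + (9/46)·139 + (10/46)·1 = 1475/46
≈ $32.07

$32.07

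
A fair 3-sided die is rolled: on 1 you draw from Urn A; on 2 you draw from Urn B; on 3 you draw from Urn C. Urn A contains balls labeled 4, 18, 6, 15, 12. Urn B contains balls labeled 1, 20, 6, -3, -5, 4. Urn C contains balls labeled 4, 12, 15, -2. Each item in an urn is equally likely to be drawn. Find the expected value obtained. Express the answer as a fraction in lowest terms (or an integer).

265/36

E[X | Urn A] = (4 + 18 + 6 + 15 + 12)/5 = 11
E[X | Urn B] = (1 + 20 + 6 − 3 − 5 + 4)/6 = 23/6
E[X | Urn C] = (4 + 12 + 15 − 2)/4 = 29/4
E[X] = (1/3)·11 + (1/3)·23/6 + (1/3)·29/4 = 265/36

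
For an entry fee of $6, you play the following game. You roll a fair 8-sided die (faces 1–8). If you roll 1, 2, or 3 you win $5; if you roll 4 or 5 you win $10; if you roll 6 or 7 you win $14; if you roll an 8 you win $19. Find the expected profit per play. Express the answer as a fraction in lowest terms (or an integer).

E[payout] = (3/8)·5 + (1/4)·10 + (1/4)·14 + (1/8)·19 = 41/4
Expected profit = 41/4 − 6 = 17/4

17/4 dollars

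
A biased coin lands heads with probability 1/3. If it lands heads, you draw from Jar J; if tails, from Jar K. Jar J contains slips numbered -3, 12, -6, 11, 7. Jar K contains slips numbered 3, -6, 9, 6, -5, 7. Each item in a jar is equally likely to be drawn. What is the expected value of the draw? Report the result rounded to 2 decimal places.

2.96

E[X | Jar J] = (-3 + 12 − 6 + 11 + 7)/5 = 21/5
E[X | Jar K] = (3 − 6 + 9 + 6 − 5 + 7)/6 = 7/3
E[X] = (1/3)·21/5 + (2/3)·7/3 = 133/45 ≈ 2.96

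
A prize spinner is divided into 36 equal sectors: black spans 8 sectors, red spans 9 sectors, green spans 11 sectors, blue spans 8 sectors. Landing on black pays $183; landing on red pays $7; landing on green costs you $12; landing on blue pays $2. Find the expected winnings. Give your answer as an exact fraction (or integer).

1411/36 dollars

E[payout] = (8/36)·183 + (9/36)·7 + (11/36)·(-12) + (8/36)·2 = 1411/36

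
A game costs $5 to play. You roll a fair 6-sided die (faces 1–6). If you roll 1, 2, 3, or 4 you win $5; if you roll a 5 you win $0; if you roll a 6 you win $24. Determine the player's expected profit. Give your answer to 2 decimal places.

E[payout] = (1/6)·0 + (2/3)·5 + (1/6)·24 = 22/3
Expected profit = 22/3 − 5 = 7/3 ≈ $2.33

$2.33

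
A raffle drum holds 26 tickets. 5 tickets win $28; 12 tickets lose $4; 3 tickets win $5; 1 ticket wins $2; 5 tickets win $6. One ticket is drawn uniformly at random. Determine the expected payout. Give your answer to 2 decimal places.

E[payout] = (5/26)·28 + (12/26)·(-4) + (3/26)·5 + (1/26)·2 + (5/26)·6 = 139/26
≈ $5.35

$5.35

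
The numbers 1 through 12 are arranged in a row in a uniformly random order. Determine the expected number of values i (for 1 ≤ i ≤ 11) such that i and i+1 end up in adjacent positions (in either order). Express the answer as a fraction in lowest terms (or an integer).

11/6

For each i ∈ {1,…,11}, let Xᵢ = 1 if i and i+1 are adjacent. P(Xᵢ=1) = 2·(12−1)!/12! = 2/12.
By linearity, E[ΣXᵢ] = (11)·(2/12) = 11/6.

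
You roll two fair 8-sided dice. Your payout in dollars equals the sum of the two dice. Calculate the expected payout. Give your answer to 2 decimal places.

$9.00

Distribution of the sum of the two dice: 2 w.p. 1/64, 3 w.p. 1/32, 4 w.p. 3/64, 5 w.p. 1/16, 6 w.p. 5/64, 7 w.p. 3/32, …
E[payout] = (1/64)·2 + (1/32)·3 + (3/64)·4 + (1/16)·5 + (5/64)·6 + (3/32)·7 + (7/64)·8 + (1/8)·9 + (7/64)·10 + (3/32)·11 + (5/64)·12 + (1/16)·13 + (3/64)·14 + (1/32)·15 + (1/64)·16 = 9
≈ $9.00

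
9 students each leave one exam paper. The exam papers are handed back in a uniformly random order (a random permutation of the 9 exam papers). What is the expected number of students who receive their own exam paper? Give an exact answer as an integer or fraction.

Let Xᵢ = 1 if person i gets their own exam paper. For each i, P(Xᵢ=1) = 1/9.
By linearity of expectation, E[X₁+…+X_9] = 9·(1/9) = 1.

1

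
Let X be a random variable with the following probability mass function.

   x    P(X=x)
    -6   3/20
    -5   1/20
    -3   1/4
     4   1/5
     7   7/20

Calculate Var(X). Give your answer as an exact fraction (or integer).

10971/400

E[X] = (3/20)·(-6) + (1/20)·(-5) + (1/4)·(-3) + (1/5)·4 + (7/20)·7 = 27/20
E[X²] = (3/20)·36 + (1/20)·25 + (1/4)·9 + (1/5)·16 + (7/20)·49 = 117/4
Var(X) = 117/4 − (27/20)² = 10971/400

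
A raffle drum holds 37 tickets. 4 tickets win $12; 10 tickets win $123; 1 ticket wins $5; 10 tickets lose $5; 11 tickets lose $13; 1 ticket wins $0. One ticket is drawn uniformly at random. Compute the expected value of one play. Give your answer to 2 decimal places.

$29.46

E[payout] = (4/37)·12 + (10/37)·123 + (1/37)·5 + (10/37)·(-5) + (11/37)·(-13) + (1/37)·0 = 1090/37
≈ $29.46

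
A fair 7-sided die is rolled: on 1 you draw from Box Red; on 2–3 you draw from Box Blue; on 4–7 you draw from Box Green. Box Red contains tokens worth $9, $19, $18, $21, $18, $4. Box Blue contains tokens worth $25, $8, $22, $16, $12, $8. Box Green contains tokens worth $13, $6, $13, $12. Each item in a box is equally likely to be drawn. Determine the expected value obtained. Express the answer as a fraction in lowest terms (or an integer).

E[X | Box Red] = (9 + 19 + 18 + 21 + 18 + 4)/6 = 89/6
E[X | Box Blue] = (25 + 8 + 22 + 16 + 12 + 8)/6 = 91/6
E[X | Box Green] = (13 + 6 + 13 + 12)/4 = 11
E[X] = (1/7)·89/6 + (2/7)·91/6 + (4/7)·11 = 535/42

535/42 dollars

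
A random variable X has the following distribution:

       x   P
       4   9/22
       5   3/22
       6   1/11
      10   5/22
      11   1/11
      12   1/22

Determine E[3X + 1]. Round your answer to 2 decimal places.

21.05

E[3x+1] = (9/22)·13 + (3/22)·16 + (1/11)·19 + (5/22)·31 + (1/11)·34 + (1/22)·37
     = 463/22 ≈ 21.05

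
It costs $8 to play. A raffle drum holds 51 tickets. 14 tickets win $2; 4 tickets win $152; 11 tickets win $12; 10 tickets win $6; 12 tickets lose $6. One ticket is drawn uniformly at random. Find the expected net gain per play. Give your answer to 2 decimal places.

$6.82

E[payout] = (14/51)·2 + (4/51)·152 + (11/51)·12 + (10/51)·6 + (12/51)·(-6) = 252/17
Expected profit = 252/17 − 8 = 116/17 ≈ $6.82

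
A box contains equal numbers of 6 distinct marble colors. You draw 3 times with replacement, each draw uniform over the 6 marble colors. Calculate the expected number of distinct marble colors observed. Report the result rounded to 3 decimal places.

2.528

Let Xⱼ=1 if type j appears at least once. P(Xⱼ=1) = 1 − ((6−1)/6)^3 = 91/216.
E[#distinct] = 6·91/216 = 91/36.
≈ 2.528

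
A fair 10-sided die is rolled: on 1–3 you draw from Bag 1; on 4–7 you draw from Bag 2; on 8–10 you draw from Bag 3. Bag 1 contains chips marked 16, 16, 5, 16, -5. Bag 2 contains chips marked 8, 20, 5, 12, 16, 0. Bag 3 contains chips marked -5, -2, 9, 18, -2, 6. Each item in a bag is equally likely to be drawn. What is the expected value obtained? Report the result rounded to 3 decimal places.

E[X | Bag 1] = (16 + 16 + 5 + 16 − 5)/5 = 48/5
E[X | Bag 2] = (8 + 20 + 5 + 12 + 16 + 0)/6 = 61/6
E[X | Bag 3] = (-5 − 2 + 9 + 18 − 2 + 6)/6 = 4
E[X] = (3/10)·48/5 + (2/5)·61/6 + (3/10)·4 = 611/75 ≈ 8.147

8.147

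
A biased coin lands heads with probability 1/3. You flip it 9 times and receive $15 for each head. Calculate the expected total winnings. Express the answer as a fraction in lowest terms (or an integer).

$45

E[#heads] = 9·1/3 = 3 (linearity over flips).
E[winnings] = 15·3 = 45.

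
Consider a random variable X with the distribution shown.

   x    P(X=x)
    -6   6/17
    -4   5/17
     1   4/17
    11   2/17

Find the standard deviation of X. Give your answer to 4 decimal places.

E[X] = -30/17, E[X²] = 542/17
Var(X) = E[X²] − (E[X])² = 542/17 − 900/289 = 8314/289
SD(X) = √(8314/289) ≈ 5.3636

5.3636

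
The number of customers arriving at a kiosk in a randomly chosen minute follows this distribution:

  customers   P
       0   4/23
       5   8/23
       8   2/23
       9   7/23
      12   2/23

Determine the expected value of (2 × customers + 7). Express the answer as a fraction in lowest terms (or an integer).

E[2x+7] = (4/23)·7 + (8/23)·17 + (2/23)·23 + (7/23)·25 + (2/23)·31
     = 447/23

447/23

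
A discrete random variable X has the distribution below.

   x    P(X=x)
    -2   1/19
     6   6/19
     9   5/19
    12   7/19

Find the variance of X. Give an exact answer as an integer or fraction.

E[X] = (1/19)·(-2) + (6/19)·6 + (5/19)·9 + (7/19)·12 = 163/19
E[X²] = (1/19)·4 + (6/19)·36 + (5/19)·81 + (7/19)·144 = 1633/19
Var(X) = 1633/19 − (163/19)² = 4458/361

4458/361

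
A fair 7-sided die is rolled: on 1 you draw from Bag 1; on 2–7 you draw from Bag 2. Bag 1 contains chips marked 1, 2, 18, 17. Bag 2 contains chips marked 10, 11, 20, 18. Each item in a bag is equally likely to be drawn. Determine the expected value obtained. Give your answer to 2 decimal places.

E[X | Bag 1] = (1 + 2 + 18 + 17)/4 = 19/2
E[X | Bag 2] = (10 + 11 + 20 + 18)/4 = 59/4
E[X] = (1/7)·19/2 + (6/7)·59/4 = 14 ≈ 14.00

14.00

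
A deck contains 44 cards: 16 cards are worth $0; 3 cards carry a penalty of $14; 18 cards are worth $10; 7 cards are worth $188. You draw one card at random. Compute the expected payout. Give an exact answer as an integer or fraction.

727/22 dollars

E[payout] = (16/44)·0 + (3/44)·(-14) + (18/44)·10 + (7/44)·188 = 727/22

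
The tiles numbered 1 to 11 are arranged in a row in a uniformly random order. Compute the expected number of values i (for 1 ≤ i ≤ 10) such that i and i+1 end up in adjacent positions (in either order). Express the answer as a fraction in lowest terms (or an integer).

20/11

For each i ∈ {1,…,10}, let Xᵢ = 1 if i and i+1 are adjacent. P(Xᵢ=1) = 2·(11−1)!/11! = 2/11.
By linearity, E[ΣXᵢ] = (10)·(2/11) = 20/11.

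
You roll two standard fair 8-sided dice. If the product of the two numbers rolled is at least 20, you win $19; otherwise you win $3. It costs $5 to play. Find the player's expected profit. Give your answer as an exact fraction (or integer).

$5

E[payout] = (9/16)·3 + (7/16)·19 = 10
Expected profit = 10 − 5 = 5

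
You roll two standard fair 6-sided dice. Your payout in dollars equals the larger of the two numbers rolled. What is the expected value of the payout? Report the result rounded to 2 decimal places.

Distribution of the larger of the two numbers rolled: 1 w.p. 1/36, 2 w.p. 1/12, 3 w.p. 5/36, 4 w.p. 7/36, 5 w.p. 1/4, 6 w.p. 11/36
E[payout] = (1/36)·1 + (1/12)·2 + (5/36)·3 + (7/36)·4 + (1/4)·5 + (11/36)·6 = 161/36
≈ $4.47

$4.47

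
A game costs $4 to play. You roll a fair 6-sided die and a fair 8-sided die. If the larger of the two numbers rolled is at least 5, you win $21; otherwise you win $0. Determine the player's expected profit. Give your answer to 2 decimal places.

$10.00

E[payout] = (1/3)·0 + (2/3)·21 = 14
Expected profit = 14 − 4 = 10 ≈ $10.00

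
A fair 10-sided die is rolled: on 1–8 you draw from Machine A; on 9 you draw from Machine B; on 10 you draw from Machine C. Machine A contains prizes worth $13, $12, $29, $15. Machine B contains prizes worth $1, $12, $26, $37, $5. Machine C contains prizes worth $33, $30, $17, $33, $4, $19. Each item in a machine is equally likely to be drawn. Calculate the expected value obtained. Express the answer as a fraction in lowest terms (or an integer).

2653/150 dollars

E[X | Machine A] = (13 + 12 + 29 + 15)/4 = 69/4
E[X | Machine B] = (1 + 12 + 26 + 37 + 5)/5 = 81/5
E[X | Machine C] = (33 + 30 + 17 + 33 + 4 + 19)/6 = 68/3
E[X] = (4/5)·69/4 + (1/10)·81/5 + (1/10)·68/3 = 2653/150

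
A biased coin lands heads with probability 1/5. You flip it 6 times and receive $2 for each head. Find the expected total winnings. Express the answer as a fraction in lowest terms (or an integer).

12/5 dollars

E[#heads] = 6·1/5 = 6/5 (linearity over flips).
E[winnings] = 2·6/5 = 12/5.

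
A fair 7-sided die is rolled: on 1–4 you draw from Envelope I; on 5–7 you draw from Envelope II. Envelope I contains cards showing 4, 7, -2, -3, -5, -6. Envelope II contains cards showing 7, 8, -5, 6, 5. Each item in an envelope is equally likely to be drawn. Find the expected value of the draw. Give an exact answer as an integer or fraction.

E[X | Envelope I] = (4 + 7 − 2 − 3 − 5 − 6)/6 = -5/6
E[X | Envelope II] = (7 + 8 − 5 + 6 + 5)/5 = 21/5
E[X] = (4/7)·(-5/6) + (3/7)·21/5 = 139/105

139/105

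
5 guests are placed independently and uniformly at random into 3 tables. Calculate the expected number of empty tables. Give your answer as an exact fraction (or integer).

Let Xⱼ=1 if table j is empty. P(Xⱼ=1) = ((3-1)/3)^5 = 32/243.
By linearity, E[#empty] = 3·32/243 = 32/81.

32/81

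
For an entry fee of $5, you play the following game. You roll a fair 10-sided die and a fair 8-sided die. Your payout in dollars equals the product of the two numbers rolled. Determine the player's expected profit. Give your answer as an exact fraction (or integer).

79/4 dollars

Distribution of the product of the two numbers rolled: 1 w.p. 1/80, 2 w.p. 1/40, 3 w.p. 1/40, 4 w.p. 3/80, 5 w.p. 1/40, 6 w.p. 1/20, …
E[payout] = (1/80)·1 + (1/40)·2 + (1/40)·3 + (3/80)·4 + (1/40)·5 + (1/20)·6 + (1/40)·7 + (1/20)·8 + (1/40)·9 + (3/80)·10 + (1/20)·12 + (1/40)·14 + (1/40)·15 + (3/80)·16 + (3/80)·18 + (3/80)·20 + (1/40)·21 + (1/20)·24 + (1/80)·25 + (1/80)·27 + (1/40)·28 + (3/80)·30 + (1/40)·32 + (1/40)·35 + (1/40)·36 + (3/80)·40 + (1/40)·42 + (1/80)·45 + (1/40)·48 + (1/80)·49 + (1/80)·50 + (1/80)·54 + (1/40)·56 + (1/80)·60 + (1/80)·63 + (1/80)·64 + (1/80)·70 + (1/80)·72 + (1/80)·80 = 99/4
Expected profit = 99/4 − 5 = 79/4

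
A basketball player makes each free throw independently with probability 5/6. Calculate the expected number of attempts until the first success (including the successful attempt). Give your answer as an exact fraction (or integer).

6/5

For a geometric distribution, E[trials] = 1/p = 1/(5/6) = 6/5.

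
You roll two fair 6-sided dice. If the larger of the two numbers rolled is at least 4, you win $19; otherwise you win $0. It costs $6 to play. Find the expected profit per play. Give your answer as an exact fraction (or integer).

33/4 dollars

E[payout] = (1/4)·0 + (3/4)·19 = 57/4
Expected profit = 57/4 − 6 = 33/4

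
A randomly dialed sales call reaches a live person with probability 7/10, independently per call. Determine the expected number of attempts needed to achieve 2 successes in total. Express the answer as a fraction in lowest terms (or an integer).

By linearity (sum of 2 independent geometric waits), E[trials] = 2/p = 2/(7/10) = 20/7.

20/7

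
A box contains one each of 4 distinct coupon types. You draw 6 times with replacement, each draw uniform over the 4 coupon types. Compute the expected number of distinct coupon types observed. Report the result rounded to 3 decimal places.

3.288

Let Xⱼ=1 if type j appears at least once. P(Xⱼ=1) = 1 − ((4−1)/4)^6 = 3367/4096.
E[#distinct] = 4·3367/4096 = 3367/1024.
≈ 3.288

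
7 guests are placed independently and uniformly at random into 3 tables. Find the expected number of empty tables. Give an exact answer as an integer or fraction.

Let Xⱼ=1 if table j is empty. P(Xⱼ=1) = ((3-1)/3)^7 = 128/2187.
By linearity, E[#empty] = 3·128/2187 = 128/729.

128/729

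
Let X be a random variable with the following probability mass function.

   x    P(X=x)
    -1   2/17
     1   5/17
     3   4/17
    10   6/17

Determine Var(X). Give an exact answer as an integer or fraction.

5306/289

E[X] = (2/17)·(-1) + (5/17)·1 + (4/17)·3 + (6/17)·10 = 75/17
E[X²] = (2/17)·1 + (5/17)·1 + (4/17)·9 + (6/17)·100 = 643/17
Var(X) = 643/17 − (75/17)² = 5306/289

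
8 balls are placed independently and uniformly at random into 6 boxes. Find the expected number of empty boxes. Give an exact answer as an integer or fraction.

Let Xⱼ=1 if box j is empty. P(Xⱼ=1) = ((6-1)/6)^8 = 390625/1679616.
By linearity, E[#empty] = 6·390625/1679616 = 390625/279936.

390625/279936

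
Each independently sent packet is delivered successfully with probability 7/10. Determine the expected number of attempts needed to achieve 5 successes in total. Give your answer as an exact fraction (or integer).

50/7

By linearity (sum of 5 independent geometric waits), E[trials] = 5/p = 5/(7/10) = 50/7.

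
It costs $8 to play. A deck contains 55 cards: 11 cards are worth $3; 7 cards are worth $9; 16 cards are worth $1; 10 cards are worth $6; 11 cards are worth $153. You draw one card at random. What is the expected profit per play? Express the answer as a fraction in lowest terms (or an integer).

283/11 dollars

E[payout] = (11/55)·3 + (7/55)·9 + (16/55)·1 + (10/55)·6 + (11/55)·153 = 371/11
Expected profit = 371/11 − 8 = 283/11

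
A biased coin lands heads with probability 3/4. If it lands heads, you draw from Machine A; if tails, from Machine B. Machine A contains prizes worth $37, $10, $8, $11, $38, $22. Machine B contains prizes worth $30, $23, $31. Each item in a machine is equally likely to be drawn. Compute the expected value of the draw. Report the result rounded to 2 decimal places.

$22.75

E[X | Machine A] = (37 + 10 + 8 + 11 + 38 + 22)/6 = 21
E[X | Machine B] = (30 + 23 + 31)/3 = 28
E[X] = (3/4)·21 + (1/4)·28 = 91/4 ≈ 22.75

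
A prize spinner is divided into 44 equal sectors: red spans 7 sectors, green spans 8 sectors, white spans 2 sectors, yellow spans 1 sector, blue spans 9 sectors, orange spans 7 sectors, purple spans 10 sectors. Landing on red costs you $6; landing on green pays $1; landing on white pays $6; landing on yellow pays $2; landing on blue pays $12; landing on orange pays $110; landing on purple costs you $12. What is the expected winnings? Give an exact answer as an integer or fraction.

369/22 dollars

E[payout] = (7/44)·(-6) + (8/44)·1 + (2/44)·6 + (1/44)·2 + (9/44)·12 + (7/44)·110 + (10/44)·(-12) = 369/22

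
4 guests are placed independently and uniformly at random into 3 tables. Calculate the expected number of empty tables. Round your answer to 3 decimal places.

0.593

Let Xⱼ=1 if table j is empty. P(Xⱼ=1) = ((3-1)/3)^4 = 16/81.
By linearity, E[#empty] = 3·16/81 = 16/27.
≈ 0.593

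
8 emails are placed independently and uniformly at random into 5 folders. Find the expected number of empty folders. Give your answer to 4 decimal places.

Let Xⱼ=1 if folder j is empty. P(Xⱼ=1) = ((5-1)/5)^8 = 65536/390625.
By linearity, E[#empty] = 5·65536/390625 = 65536/78125.
≈ 0.8389

0.8389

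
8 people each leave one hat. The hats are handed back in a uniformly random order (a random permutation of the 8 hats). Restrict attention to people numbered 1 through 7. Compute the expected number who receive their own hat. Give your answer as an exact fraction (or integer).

Let Xᵢ = 1 if person i gets their own hat. For each i, P(Xᵢ=1) = 1/8.
By linearity of expectation, E[X₁+…+X_7] = 7·(1/8) = 7/8.

7/8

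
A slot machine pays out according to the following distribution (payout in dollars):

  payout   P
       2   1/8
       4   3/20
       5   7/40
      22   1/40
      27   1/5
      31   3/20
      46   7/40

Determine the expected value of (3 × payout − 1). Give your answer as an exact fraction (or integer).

E[3x-1] = (1/8)·5 + (3/20)·11 + (7/40)·14 + (1/40)·65 + (1/5)·80 + (3/20)·92 + (7/40)·137
     = 481/8

481/8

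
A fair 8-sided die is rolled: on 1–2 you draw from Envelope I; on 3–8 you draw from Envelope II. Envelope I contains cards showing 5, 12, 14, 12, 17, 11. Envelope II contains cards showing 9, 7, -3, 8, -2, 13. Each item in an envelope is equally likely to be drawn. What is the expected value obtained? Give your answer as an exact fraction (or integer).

E[X | Envelope I] = (5 + 12 + 14 + 12 + 17 + 11)/6 = 71/6
E[X | Envelope II] = (9 + 7 − 3 + 8 − 2 + 13)/6 = 16/3
E[X] = (1/4)·71/6 + (3/4)·16/3 = 167/24

167/24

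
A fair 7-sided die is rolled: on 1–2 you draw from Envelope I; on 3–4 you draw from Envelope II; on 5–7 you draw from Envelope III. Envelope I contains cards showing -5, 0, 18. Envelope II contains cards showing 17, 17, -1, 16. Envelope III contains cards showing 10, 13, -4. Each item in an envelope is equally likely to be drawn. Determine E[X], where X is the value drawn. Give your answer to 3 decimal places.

7.452

E[X | Envelope I] = (-5 + 0 + 18)/3 = 13/3
E[X | Envelope II] = (17 + 17 − 1 + 16)/4 = 49/4
E[X | Envelope III] = (10 + 13 − 4)/3 = 19/3
E[X] = (2/7)·13/3 + (2/7)·49/4 + (3/7)·19/3 = 313/42 ≈ 7.452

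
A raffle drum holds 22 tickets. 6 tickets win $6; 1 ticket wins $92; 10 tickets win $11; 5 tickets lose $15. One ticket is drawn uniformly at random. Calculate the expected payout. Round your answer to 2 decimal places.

E[payout] = (6/22)·6 + (1/22)·92 + (10/22)·11 + (5/22)·(-15) = 163/22
≈ $7.41

$7.41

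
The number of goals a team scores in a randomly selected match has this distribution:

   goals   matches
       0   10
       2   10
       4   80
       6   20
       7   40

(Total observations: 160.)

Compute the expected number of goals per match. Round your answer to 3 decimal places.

Total = 160, so P(goals=0) = 10/160, etc.
E[X] = (1/16)·0 + (1/16)·2 + (1/2)·4 + (1/8)·6 + (1/4)·7
     = 37/8 ≈ 4.625

4.625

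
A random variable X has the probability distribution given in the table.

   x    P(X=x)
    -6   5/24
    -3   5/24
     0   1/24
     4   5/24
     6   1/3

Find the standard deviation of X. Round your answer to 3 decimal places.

E[X] = 23/24, E[X²] = 593/24
Var(X) = E[X²] − (E[X])² = 593/24 − 529/576 = 13703/576
SD(X) = √(13703/576) ≈ 4.877

4.877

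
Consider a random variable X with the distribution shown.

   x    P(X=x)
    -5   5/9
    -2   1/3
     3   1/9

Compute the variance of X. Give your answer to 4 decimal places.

E[X] = (5/9)·(-5) + (1/3)·(-2) + (1/9)·3 = -28/9
E[X²] = (5/9)·25 + (1/3)·4 + (1/9)·9 = 146/9
Var(X) = 146/9 − (-28/9)² = 530/81 ≈ 6.5432

6.5432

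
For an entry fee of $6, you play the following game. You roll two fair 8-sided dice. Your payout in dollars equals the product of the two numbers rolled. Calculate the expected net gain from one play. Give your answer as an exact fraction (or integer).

Distribution of the product of the two numbers rolled: 1 w.p. 1/64, 2 w.p. 1/32, 3 w.p. 1/32, 4 w.p. 3/64, 5 w.p. 1/32, 6 w.p. 1/16, …
E[payout] = (1/64)·1 + (1/32)·2 + (1/32)·3 + (3/64)·4 + (1/32)·5 + (1/16)·6 + (1/32)·7 + (1/16)·8 + (1/64)·9 + (1/32)·10 + (1/16)·12 + (1/32)·14 + (1/32)·15 + (3/64)·16 + (1/32)·18 + (1/32)·20 + (1/32)·21 + (1/16)·24 + (1/64)·25 + (1/32)·28 + (1/32)·30 + (1/32)·32 + (1/32)·35 + (1/64)·36 + (1/32)·40 + (1/32)·42 + (1/32)·48 + (1/64)·49 + (1/32)·56 + (1/64)·64 = 81/4
Expected profit = 81/4 − 6 = 57/4

57/4 dollars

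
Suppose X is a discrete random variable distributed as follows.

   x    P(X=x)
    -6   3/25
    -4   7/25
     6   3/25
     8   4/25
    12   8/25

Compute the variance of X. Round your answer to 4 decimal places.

E[X] = (3/25)·(-6) + (7/25)·(-4) + (3/25)·6 + (4/25)·8 + (8/25)·12 = 4
E[X²] = (3/25)·36 + (7/25)·16 + (3/25)·36 + (4/25)·64 + (8/25)·144 = 1736/25
Var(X) = 1736/25 − (4)² = 1336/25 ≈ 53.4400

53.4400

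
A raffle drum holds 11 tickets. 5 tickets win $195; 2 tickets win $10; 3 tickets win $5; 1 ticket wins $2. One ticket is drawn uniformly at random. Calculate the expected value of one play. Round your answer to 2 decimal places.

$92.00

E[payout] = (5/11)·195 + (2/11)·10 + (3/11)·5 + (1/11)·2 = 92
≈ $92.00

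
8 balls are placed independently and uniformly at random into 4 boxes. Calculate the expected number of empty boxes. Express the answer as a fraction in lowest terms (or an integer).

6561/16384

Let Xⱼ=1 if box j is empty. P(Xⱼ=1) = ((4-1)/4)^8 = 6561/65536.
By linearity, E[#empty] = 4·6561/65536 = 6561/16384.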